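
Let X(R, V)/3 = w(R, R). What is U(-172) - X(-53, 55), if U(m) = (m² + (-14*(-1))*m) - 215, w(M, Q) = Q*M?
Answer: 18534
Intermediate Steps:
w(M, Q) = M*Q
X(R, V) = 3*R² (X(R, V) = 3*(R*R) = 3*R²)
U(m) = -215 + m² + 14*m (U(m) = (m² + 14*m) - 215 = -215 + m² + 14*m)
U(-172) - X(-53, 55) = (-215 + (-172)² + 14*(-172)) - 3*(-53)² = (-215 + 29584 - 2408) - 3*2809 = 26961 - 1*8427 = 26961 - 8427 = 18534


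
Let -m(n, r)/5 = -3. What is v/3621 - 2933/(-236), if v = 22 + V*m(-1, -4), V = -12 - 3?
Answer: 10572485/854556 ≈ 12.372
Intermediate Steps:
m(n, r) = 15 (m(n, r) = -5*(-3) = 15)
V = -15
v = -203 (v = 22 - 15*15 = 22 - 225 = -203)
v/3621 - 2933/(-236) = -203/3621 - 2933/(-236) = -203*1/3621 - 2933*(-1/236) = -203/3621 + 2933/236 = 10572485/854556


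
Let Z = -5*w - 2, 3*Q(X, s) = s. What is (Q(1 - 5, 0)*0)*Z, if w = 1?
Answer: 0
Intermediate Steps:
Q(X, s) = s/3
Z = -7 (Z = -5*1 - 2 = -5 - 2 = -7)
(Q(1 - 5, 0)*0)*Z = (((⅓)*0)*0)*(-7) = (0*0)*(-7) = 0*(-7) = 0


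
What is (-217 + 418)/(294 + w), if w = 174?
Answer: 67/156 ≈ 0.42949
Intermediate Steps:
(-217 + 418)/(294 + w) = (-217 + 418)/(294 + 174) = 201/468 = 201*(1/468) = 67/156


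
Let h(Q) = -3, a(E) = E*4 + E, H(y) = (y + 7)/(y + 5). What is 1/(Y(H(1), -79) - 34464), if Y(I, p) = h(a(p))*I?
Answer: -1/34468 ≈ -2.9012e-5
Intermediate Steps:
H(y) = (7 + y)/(5 + y)
a(E) = 5*E (a(E) = 4*E + E = 5*E)
Y(I, p) = -3*I
1/(Y(H(1), -79) - 34464) = 1/(-3*(7 + 1)/(5 + 1) - 34464) = 1/(-3*8/6 - 34464) = 1/(-8/2 - 34464) = 1/(-3*4/3 - 34464) = 1/(-4 - 34464) = 1/(-34468) = -1/34468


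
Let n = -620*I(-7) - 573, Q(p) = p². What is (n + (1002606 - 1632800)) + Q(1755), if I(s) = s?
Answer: 2453598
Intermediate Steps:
n = 3767 (n = -620*(-7) - 573 = 4340 - 573 = 3767)
(n + (1002606 - 1632800)) + Q(1755) = (3767 + (1002606 - 1632800)) + 1755² = (3767 - 630194) + 3080025 = -626427 + 3080025 = 2453598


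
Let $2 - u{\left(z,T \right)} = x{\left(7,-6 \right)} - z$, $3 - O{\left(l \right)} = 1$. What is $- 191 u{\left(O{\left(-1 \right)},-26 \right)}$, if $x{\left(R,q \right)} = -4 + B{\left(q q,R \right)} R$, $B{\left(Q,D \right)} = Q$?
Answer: $46604$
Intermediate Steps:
$O{\left(l \right)} = 2$ ($O{\left(l \right)} = 3 - 1 = 2$)
$x{\left(R,q \right)} = -4 + R q^{2}$ ($x{\left(R,q \right)} = -4 + q q R = -4 + q^{2} R = -4 + R q^{2}$)
$u{\left(z,T \right)} = -246 + z$ ($u{\left(z,T \right)} = 2 - \left(\left(-4 + 7 \left(-6\right)^{2}\right) - z\right) = 2 - \left(\left(-4 + 7 \cdot 36\right) - z\right) = 2 - \left(\left(-4 + 252\right) - z\right) = 2 - \left(248 - z\right) = 2 + \left(-248 + z\right) = -246 + z$)
$- 191 u{\left(O{\left(-1 \right)},-26 \right)} = - 191 \left(-246 + 2\right) = \left(-191\right) \left(-244\right) = 46604$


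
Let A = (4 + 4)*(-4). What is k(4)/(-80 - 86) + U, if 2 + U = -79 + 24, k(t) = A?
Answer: -4715/83 ≈ -56.807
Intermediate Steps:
A = -32 (A = 8*(-4) = -32)
k(t) = -32
U = -57 (U = -2 + (-79 + 24) = -2 - 55 = -57)
k(4)/(-80 - 86) + U = -32/(-80 - 86) - 57 = -32/(-166) - 57 = -32*(-1/166) - 57 = 16/83 - 57 = -4715/83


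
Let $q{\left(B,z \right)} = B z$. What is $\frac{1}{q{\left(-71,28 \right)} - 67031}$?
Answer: $- \frac{1}{69019} \approx -1.4489 \cdot 10^{-5}$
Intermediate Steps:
$\frac{1}{q{\left(-71,28 \right)} - 67031} = \frac{1}{\left(-71\right) 28 - 67031} = \frac{1}{-1988 - 67031} = \frac{1}{-69019} = - \frac{1}{69019}$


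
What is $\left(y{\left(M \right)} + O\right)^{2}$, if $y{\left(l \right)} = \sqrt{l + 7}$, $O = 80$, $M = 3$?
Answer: $\left(80 + \sqrt{10}\right)^{2} \approx 6916.0$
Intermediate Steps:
$y{\left(l \right)} = \sqrt{7 + l}$
$\left(y{\left(M \right)} + O\right)^{2} = \left(\sqrt{7 + 3} + 80\right)^{2} = \left(\sqrt{10} + 80\right)^{2} = \left(80 + \sqrt{10}\right)^{2}$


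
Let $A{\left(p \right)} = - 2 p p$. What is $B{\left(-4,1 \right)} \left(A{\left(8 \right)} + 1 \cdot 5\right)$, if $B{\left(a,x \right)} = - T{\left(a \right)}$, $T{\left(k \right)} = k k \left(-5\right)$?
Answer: $-9840$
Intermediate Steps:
$T{\left(k \right)} = - 5 k^{2}$ ($T{\left(k \right)} = k^{2} \left(-5\right) = - 5 k^{2}$)
$A{\left(p \right)} = - 2 p^{2}$
$B{\left(a,x \right)} = 5 a^{2}$ ($B{\left(a,x \right)} = - \left(-5\right) a^{2} = 5 a^{2}$)
$B{\left(-4,1 \right)} \left(A{\left(8 \right)} + 1 \cdot 5\right) = 5 \left(-4\right)^{2} \left(- 2 \cdot 8^{2} + 1 \cdot 5\right) = 5 \cdot 16 \left(\left(-2\right) 64 + 5\right) = 80 \left(-128 + 5\right) = 80 \left(-123\right) = -9840$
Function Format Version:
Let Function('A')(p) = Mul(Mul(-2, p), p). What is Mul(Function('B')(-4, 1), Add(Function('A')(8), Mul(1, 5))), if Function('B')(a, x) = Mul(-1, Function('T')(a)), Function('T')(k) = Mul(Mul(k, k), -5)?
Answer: -9840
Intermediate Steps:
Function('T')(k) = Mul(-5, Pow(k, 2)) (Function('T')(k) = Mul(Pow(k, 2), -5) = Mul(-5, Pow(k, 2)))
Function('A')(p) = Mul(-2, Pow(p, 2))
Function('B')(a, x) = Mul(5, Pow(a, 2)) (Function('B')(a, x) = Mul(-1, Mul(-5, Pow(a, 2))) = Mul(5, Pow(a, 2)))
Mul(Function('B')(-4, 1), Add(Function('A')(8), Mul(1, 5))) = Mul(Mul(5, Pow(-4, 2)), Add(Mul(-2, Pow(8, 2)), Mul(1, 5))) = Mul(Mul(5, 16), Add(Mul(-2, 64), 5)) = Mul(80, Add(-128, 5)) = Mul(80, -123) = -9840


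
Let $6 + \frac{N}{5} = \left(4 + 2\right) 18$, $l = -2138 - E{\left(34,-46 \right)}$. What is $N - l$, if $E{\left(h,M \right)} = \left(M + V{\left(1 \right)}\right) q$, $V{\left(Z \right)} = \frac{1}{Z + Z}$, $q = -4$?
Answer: $2830$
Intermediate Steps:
$V{\left(Z \right)} = \frac{1}{2 Z}$
$E{\left(h,M \right)} = -2 - 4 M$ ($E{\left(h,M \right)} = \left(M + \frac{1}{2 \cdot 1}\right) \left(-4\right) = \left(M + \frac{1}{2} \cdot 1\right) \left(-4\right) = \left(M + \frac{1}{2}\right) \left(-4\right) = \left(\frac{1}{2} + M\right) \left(-4\right) = -2 - 4 M$)
$l = -2320$ ($l = -2138 - \left(-2 - -184\right) = -2138 - \left(-2 + 184\right) = -2138 - 182 = -2320$)
$N = 510$ ($N = -30 + 5 \left(4 + 2\right) 18 = -30 + 5 \cdot 6 \cdot 18 = -30 + 5 \cdot 108 = -30 + 540 = 510$)
$N - l = 510 - -2320 = 510 + 2320 = 2830$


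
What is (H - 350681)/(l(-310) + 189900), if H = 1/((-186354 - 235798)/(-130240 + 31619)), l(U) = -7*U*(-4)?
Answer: -148040586891/76502385440 ≈ -1.9351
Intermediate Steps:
l(U) = 28*U
H = 98621/422152 (H = 1/(-422152/(-98621)) = 1/(-422152*(-1/98621)) = 1/(422152/98621) = 98621/422152 ≈ 0.23361)
(H - 350681)/(l(-310) + 189900) = (98621/422152 - 350681)/(28*(-310) + 189900) = -148040586891/(422152*(-8680 + 189900)) = -148040586891/422152/181220 = -148040586891/422152*1/181220 = -148040586891/76502385440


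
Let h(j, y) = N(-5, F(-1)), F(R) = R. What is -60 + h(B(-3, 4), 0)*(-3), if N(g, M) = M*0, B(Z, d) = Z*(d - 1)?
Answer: -60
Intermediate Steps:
B(Z, d) = Z*(-1 + d)
N(g, M) = 0
h(j, y) = 0
-60 + h(B(-3, 4), 0)*(-3) = -60 + 0*(-3) = -60 + 0 = -60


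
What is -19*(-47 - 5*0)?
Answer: 893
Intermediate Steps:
-19*(-47 - 5*0) = -19*(-47 + 0) = -19*(-47) = 893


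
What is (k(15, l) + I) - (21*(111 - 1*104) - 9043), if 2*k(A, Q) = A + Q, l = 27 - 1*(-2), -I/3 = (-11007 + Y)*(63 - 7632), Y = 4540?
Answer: -146837251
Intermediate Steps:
I = -146846169 (I = -3*(-11007 + 4540)*(63 - 7632) = -(-19401)*(-7569) = -3*48948723 = -146846169)
l = 29 (l = 27 + 2 = 29)
k(A, Q) = A/2 + Q/2 (k(A, Q) = (A + Q)/2 = A/2 + Q/2)
(k(15, l) + I) - (21*(111 - 1*104) - 9043) = (((1/2)*15 + (1/2)*29) - 146846169) - (21*(111 - 1*104) - 9043) = ((15/2 + 29/2) - 146846169) - (21*(111 - 104) - 9043) = (22 - 146846169) - (21*7 - 9043) = -146846147 - (147 - 9043) = -146846147 - 1*(-8896) = -146846147 + 8896 = -146837251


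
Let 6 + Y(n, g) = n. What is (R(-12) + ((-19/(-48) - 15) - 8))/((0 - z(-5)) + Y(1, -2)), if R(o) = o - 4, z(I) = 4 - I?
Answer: 1853/672 ≈ 2.7574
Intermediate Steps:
Y(n, g) = -6 + n
R(o) = -4 + o
(R(-12) + ((-19/(-48) - 15) - 8))/((0 - z(-5)) + Y(1, -2)) = ((-4 - 12) + ((-19/(-48) - 15) - 8))/((0 - (4 - 1*(-5))) + (-6 + 1)) = (-16 + ((-19*(-1/48) - 15) - 8))/((0 - (4 + 5)) - 5) = (-16 + ((19/48 - 15) - 8))/((0 - 1*9) - 5) = (-16 + (-701/48 - 8))/((0 - 9) - 5) = (-16 - 1085/48)/(-9 - 5) = -1853/48/(-14) = -1853/48*(-1/14) = 1853/672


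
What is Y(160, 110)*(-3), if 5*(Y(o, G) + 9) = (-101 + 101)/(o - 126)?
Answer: 27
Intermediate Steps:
Y(o, G) = -9 (Y(o, G) = -9 + ((-101 + 101)/(o - 126))/5 = -9 + (0/(-126 + o))/5 = -9 + (1/5)*0 = -9 + 0 = -9)
Y(160, 110)*(-3) = -9*(-3) = 27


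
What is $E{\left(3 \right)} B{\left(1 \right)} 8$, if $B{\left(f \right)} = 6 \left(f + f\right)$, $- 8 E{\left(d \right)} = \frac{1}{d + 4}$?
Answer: $- \frac{12}{7} \approx -1.7143$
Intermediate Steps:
$E{\left(d \right)} = - \frac{1}{8 \left(4 + d\right)}$ ($E{\left(d \right)} = - \frac{1}{8 \left(d + 4\right)} = - \frac{1}{8 \left(4 + d\right)}$)
$B{\left(f \right)} = 12 f$ ($B{\left(f \right)} = 6 \cdot 2 f = 12 f$)
$E{\left(3 \right)} B{\left(1 \right)} 8 = - \frac{1}{32 + 8 \cdot 3} \cdot 12 \cdot 1 \cdot 8 = - \frac{1}{32 + 24} \cdot 12 \cdot 8 = - \frac{1}{56} \cdot 12 \cdot 8 = \left(-1\right) \frac{1}{56} \cdot 12 \cdot 8 = \left(- \frac{1}{56}\right) 12 \cdot 8 = \left(- \frac{3}{14}\right) 8 = - \frac{12}{7}$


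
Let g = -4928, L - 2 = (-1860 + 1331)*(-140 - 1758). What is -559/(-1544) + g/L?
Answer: 138412941/387560984 ≈ 0.35714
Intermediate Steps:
L = 1004044 (L = 2 + (-1860 + 1331)*(-140 - 1758) = 2 - 529*(-1898) = 2 + 1004042 = 1004044)
-559/(-1544) + g/L = -559/(-1544) - 4928/1004044 = -559*(-1/1544) - 4928*1/1004044 = 559/1544 - 1232/251011 = 138412941/387560984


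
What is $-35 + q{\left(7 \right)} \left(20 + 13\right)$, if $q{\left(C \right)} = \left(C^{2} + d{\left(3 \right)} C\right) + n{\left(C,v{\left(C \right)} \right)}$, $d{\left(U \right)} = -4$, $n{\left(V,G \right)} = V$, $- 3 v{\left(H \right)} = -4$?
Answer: $889$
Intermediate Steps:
$v{\left(H \right)} = \frac{4}{3}$ ($v{\left(H \right)} = \left(- \frac{1}{3}\right) \left(-4\right) = \frac{4}{3}$)
$q{\left(C \right)} = C^{2} - 3 C$ ($q{\left(C \right)} = \left(C^{2} - 4 C\right) + C = C^{2} - 3 C$)
$-35 + q{\left(7 \right)} \left(20 + 13\right) = -35 + 7 \left(-3 + 7\right) \left(20 + 13\right) = -35 + 7 \cdot 4 \cdot 33 = -35 + 28 \cdot 33 = -35 + 924 = 889$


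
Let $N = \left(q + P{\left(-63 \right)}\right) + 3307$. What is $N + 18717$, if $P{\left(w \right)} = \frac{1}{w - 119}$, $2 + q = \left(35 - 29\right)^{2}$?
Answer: $\frac{4014555}{182} \approx 22058.0$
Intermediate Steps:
$q = 34$ ($q = -2 + \left(35 - 29\right)^{2} = -2 + 6^{2} = -2 + 36 = 34$)
$P{\left(w \right)} = \frac{1}{-119 + w}$
$N = \frac{608061}{182}$ ($N = \left(34 + \frac{1}{-119 - 63}\right) + 3307 = \left(34 + \frac{1}{-182}\right) + 3307 = \left(34 - \frac{1}{182}\right) + 3307 = \frac{6187}{182} + 3307 = \frac{608061}{182} \approx 3341.0$)
$N + 18717 = \frac{608061}{182} + 18717 = \frac{4014555}{182}$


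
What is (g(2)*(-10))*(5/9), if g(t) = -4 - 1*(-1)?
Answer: 50/3 ≈ 16.667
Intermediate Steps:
g(t) = -3 (g(t) = -4 + 1 = -3)
(g(2)*(-10))*(5/9) = (-3*(-10))*(5/9) = 30*(5*(1/9)) = 30*(5/9) = 50/3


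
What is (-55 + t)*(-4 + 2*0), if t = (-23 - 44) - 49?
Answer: 684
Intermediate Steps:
t = -116 (t = -67 - 49 = -116)
(-55 + t)*(-4 + 2*0) = (-55 - 116)*(-4 + 2*0) = -171*(-4 + 0) = -171*(-4) = 684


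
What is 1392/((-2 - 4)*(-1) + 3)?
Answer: 464/3 ≈ 154.67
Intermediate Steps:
1392/((-2 - 4)*(-1) + 3) = 1392/(-6*(-1) + 3) = 1392/(6 + 3) = 1392/9 = 1392*(⅑) = 464/3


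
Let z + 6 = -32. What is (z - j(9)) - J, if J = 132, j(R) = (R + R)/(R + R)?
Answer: -171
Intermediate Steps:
j(R) = 1 (j(R) = (2*R)/((2*R)) = (2*R)*(1/(2*R)) = 1)
z = -38 (z = -6 - 32 = -38)
(z - j(9)) - J = (-38 - 1*1) - 1*132 = (-38 - 1) - 132 = -39 - 132 = -171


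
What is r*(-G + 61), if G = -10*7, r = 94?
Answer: 12314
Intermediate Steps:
G = -70
r*(-G + 61) = 94*(-1*(-70) + 61) = 94*(70 + 61) = 94*131 = 12314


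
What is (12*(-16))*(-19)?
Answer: 3648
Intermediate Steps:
(12*(-16))*(-19) = -192*(-19) = 3648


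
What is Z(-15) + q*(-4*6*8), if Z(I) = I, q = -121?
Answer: 23217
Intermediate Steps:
Z(-15) + q*(-4*6*8) = -15 - 121*(-4*6)*8 = -15 - (-2904)*8 = -15 - 121*(-192) = -15 + 23232 = 23217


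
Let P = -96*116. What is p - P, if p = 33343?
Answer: 44479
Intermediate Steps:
P = -11136
p - P = 33343 - 1*(-11136) = 33343 + 11136 = 44479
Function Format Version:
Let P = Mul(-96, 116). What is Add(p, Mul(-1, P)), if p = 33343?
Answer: 44479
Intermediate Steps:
P = -11136
Add(p, Mul(-1, P)) = Add(33343, Mul(-1, -11136)) = Add(33343, 11136) = 44479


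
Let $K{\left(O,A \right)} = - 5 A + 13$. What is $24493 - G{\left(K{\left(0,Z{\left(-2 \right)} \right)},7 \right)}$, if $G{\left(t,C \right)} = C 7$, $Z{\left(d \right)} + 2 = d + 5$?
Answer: $24444$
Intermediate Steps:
$Z{\left(d \right)} = 3 + d$ ($Z{\left(d \right)} = -2 + \left(d + 5\right) = -2 + \left(5 + d\right) = 3 + d$)
$K{\left(O,A \right)} = 13 - 5 A$
$G{\left(t,C \right)} = 7 C$
$24493 - G{\left(K{\left(0,Z{\left(-2 \right)} \right)},7 \right)} = 24493 - 7 \cdot 7 = 24493 - 49 = 24444$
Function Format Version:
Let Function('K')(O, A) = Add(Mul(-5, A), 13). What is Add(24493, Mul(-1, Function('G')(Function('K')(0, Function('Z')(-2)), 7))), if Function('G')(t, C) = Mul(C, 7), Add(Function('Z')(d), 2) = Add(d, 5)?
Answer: 24444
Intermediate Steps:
Function('Z')(d) = Add(3, d) (Function('Z')(d) = Add(-2, Add(d, 5)) = Add(-2, Add(5, d)) = Add(3, d))
Function('K')(O, A) = Add(13, Mul(-5, A))
Function('G')(t, C) = Mul(7, C)
Add(24493, Mul(-1, Function('G')(Function('K')(0, Function('Z')(-2)), 7))) = Add(24493, Mul(-1, Mul(7, 7))) = Add(24493, Mul(-1, 49)) = Add(24493, -49) = 24444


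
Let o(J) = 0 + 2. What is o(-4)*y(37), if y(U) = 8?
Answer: 16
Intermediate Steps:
o(J) = 2
o(-4)*y(37) = 2*8 = 16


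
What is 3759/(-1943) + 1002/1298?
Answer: -1466148/1261007 ≈ -1.1627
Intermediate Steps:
3759/(-1943) + 1002/1298 = 3759*(-1/1943) + 1002*(1/1298) = -3759/1943 + 501/649 = -1466148/1261007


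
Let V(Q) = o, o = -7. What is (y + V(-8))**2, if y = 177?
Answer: 28900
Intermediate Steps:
V(Q) = -7
(y + V(-8))**2 = (177 - 7)**2 = 170**2 = 28900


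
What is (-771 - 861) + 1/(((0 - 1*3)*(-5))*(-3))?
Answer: -73441/45 ≈ -1632.0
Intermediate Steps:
(-771 - 861) + 1/(((0 - 1*3)*(-5))*(-3)) = -1632 + 1/(((0 - 3)*(-5))*(-3)) = -1632 + 1/(-3*(-5)*(-3)) = -1632 + 1/(15*(-3)) = -1632 + 1/(-45) = -1632 - 1/45 = -73441/45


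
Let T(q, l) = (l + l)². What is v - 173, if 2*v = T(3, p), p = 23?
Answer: 885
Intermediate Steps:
T(q, l) = 4*l² (T(q, l) = (2*l)² = 4*l²)
v = 1058 (v = (4*23²)/2 = (4*529)/2 = (½)*2116 = 1058)
v - 173 = 1058 - 173 = 885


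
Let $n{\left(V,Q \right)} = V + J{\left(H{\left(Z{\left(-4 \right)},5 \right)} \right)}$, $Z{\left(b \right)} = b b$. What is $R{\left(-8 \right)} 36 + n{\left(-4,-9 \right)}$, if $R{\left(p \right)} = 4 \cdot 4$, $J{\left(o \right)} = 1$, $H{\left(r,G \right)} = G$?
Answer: $573$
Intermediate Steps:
$Z{\left(b \right)} = b^{2}$
$n{\left(V,Q \right)} = 1 + V$ ($n{\left(V,Q \right)} = V + 1 = 1 + V$)
$R{\left(p \right)} = 16$
$R{\left(-8 \right)} 36 + n{\left(-4,-9 \right)} = 16 \cdot 36 + \left(1 - 4\right) = 576 - 3 = 573$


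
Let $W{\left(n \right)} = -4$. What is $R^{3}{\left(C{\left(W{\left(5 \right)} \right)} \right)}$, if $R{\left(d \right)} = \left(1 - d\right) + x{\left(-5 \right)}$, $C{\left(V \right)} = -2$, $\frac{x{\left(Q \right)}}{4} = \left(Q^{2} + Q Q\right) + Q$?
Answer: $6128487$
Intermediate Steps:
$x{\left(Q \right)} = 4 Q + 8 Q^{2}$ ($x{\left(Q \right)} = 4 \left(\left(Q^{2} + Q Q\right) + Q\right) = 4 \left(\left(Q^{2} + Q^{2}\right) + Q\right) = 4 \left(2 Q^{2} + Q\right) = 4 \left(Q + 2 Q^{2}\right) = 4 Q + 8 Q^{2}$)
$R{\left(d \right)} = 181 - d$ ($R{\left(d \right)} = \left(1 - d\right) + 4 \left(-5\right) \left(1 + 2 \left(-5\right)\right) = \left(1 - d\right) + 4 \left(-5\right) \left(1 - 10\right) = \left(1 - d\right) + 4 \left(-5\right) \left(-9\right) = \left(1 - d\right) + 180 = 181 - d$)
$R^{3}{\left(C{\left(W{\left(5 \right)} \right)} \right)} = \left(181 - -2\right)^{3} = \left(181 + 2\right)^{3} = 183^{3} = 6128487$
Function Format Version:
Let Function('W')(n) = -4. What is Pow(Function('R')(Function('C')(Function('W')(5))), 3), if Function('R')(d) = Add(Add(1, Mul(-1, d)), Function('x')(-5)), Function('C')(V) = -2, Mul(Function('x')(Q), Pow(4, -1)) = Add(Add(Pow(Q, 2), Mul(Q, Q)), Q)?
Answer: 6128487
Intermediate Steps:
Function('x')(Q) = Add(Mul(4, Q), Mul(8, Pow(Q, 2))) (Function('x')(Q) = Mul(4, Add(Add(Pow(Q, 2), Mul(Q, Q)), Q)) = Mul(4, Add(Add(Pow(Q, 2), Pow(Q, 2)), Q)) = Mul(4, Add(Mul(2, Pow(Q, 2)), Q)) = Mul(4, Add(Q, Mul(2, Pow(Q, 2)))) = Add(Mul(4, Q), Mul(8, Pow(Q, 2))))
Function('R')(d) = Add(181, Mul(-1, d)) (Function('R')(d) = Add(Add(1, Mul(-1, d)), Mul(4, -5, Add(1, Mul(2, -5)))) = Add(Add(1, Mul(-1, d)), Mul(4, -5, Add(1, -10))) = Add(Add(1, Mul(-1, d)), Mul(4, -5, -9)) = Add(Add(1, Mul(-1, d)), 180) = Add(181, Mul(-1, d)))
Pow(Function('R')(Function('C')(Function('W')(5))), 3) = Pow(Add(181, Mul(-1, -2)), 3) = Pow(Add(181, 2), 3) = Pow(183, 3) = 6128487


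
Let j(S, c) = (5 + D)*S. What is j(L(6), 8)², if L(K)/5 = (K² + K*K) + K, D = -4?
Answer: 152100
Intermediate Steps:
L(K) = 5*K + 10*K² (L(K) = 5*((K² + K*K) + K) = 5*((K² + K²) + K) = 5*(2*K² + K) = 5*(K + 2*K²) = 5*K + 10*K²)
j(S, c) = S (j(S, c) = (5 - 4)*S = 1*S = S)
j(L(6), 8)² = (5*6*(1 + 2*6))² = (5*6*(1 + 12))² = (5*6*13)² = 390² = 152100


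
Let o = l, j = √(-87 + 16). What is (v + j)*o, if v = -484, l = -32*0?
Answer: 0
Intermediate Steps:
j = I*√71 (j = √(-71) = I*√71 ≈ 8.4261*I)
l = 0
o = 0
(v + j)*o = (-484 + I*√71)*0 = 0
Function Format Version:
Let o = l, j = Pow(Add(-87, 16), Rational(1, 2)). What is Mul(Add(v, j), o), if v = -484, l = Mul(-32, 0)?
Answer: 0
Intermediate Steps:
j = Mul(I, Pow(71, Rational(1, 2))) (j = Pow(-71, Rational(1, 2)) = Mul(I, Pow(71, Rational(1, 2))) ≈ Mul(8.4261, I))
l = 0
o = 0
Mul(Add(v, j), o) = Mul(Add(-484, Mul(I, Pow(71, Rational(1, 2)))), 0) = 0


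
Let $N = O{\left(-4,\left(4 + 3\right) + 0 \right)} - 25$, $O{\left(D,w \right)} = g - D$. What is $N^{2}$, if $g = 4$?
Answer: $289$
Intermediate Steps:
$O{\left(D,w \right)} = 4 - D$
$N = -17$ ($N = \left(4 - -4\right) - 25 = \left(4 + 4\right) - 25 = 8 - 25 = -17$)
$N^{2} = \left(-17\right)^{2} = 289$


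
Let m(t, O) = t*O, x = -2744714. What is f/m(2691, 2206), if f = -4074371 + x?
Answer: -524545/456642 ≈ -1.1487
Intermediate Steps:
m(t, O) = O*t
f = -6819085 (f = -4074371 - 2744714 = -6819085)
f/m(2691, 2206) = -6819085/(2206*2691) = -6819085/5936346 = -6819085*1/5936346 = -524545/456642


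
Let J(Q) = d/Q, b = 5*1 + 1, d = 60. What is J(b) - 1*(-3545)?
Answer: 3555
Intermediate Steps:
b = 6 (b = 5 + 1 = 6)
J(Q) = 60/Q
J(b) - 1*(-3545) = 60/6 - 1*(-3545) = 60*(1/6) + 3545 = 10 + 3545 = 3555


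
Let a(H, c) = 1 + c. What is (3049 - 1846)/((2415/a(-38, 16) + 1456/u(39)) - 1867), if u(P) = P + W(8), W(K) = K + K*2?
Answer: -184059/260380 ≈ -0.70689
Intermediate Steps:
W(K) = 3*K (W(K) = K + 2*K = 3*K)
u(P) = 24 + P (u(P) = P + 3*8 = P + 24 = 24 + P)
(3049 - 1846)/((2415/a(-38, 16) + 1456/u(39)) - 1867) = (3049 - 1846)/((2415/(1 + 16) + 1456/(24 + 39)) - 1867) = 1203/((2415/17 + 1456/63) - 1867) = 1203/((2415*(1/17) + 1456*(1/63)) - 1867) = 1203/((2415/17 + 208/9) - 1867) = 1203/(25271/153 - 1867) = 1203/(-260380/153) = 1203*(-153/260380) = -184059/260380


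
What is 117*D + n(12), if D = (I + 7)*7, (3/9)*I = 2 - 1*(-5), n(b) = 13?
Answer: 22945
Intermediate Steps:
I = 21 (I = 3*(2 - 1*(-5)) = 3*(2 + 5) = 3*7 = 21)
D = 196 (D = (21 + 7)*7 = 28*7 = 196)
117*D + n(12) = 117*196 + 13 = 22932 + 13 = 22945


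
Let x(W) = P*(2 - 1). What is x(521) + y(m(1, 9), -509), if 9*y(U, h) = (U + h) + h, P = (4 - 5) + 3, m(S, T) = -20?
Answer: -340/3 ≈ -113.33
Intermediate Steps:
P = 2 (P = -1 + 3 = 2)
x(W) = 2 (x(W) = 2*(2 - 1) = 2*1 = 2)
y(U, h) = U/9 + 2*h/9 (y(U, h) = ((U + h) + h)/9 = (U + 2*h)/9 = U/9 + 2*h/9)
x(521) + y(m(1, 9), -509) = 2 + ((1/9)*(-20) + (2/9)*(-509)) = 2 + (-20/9 - 1018/9) = 2 - 346/3 = -340/3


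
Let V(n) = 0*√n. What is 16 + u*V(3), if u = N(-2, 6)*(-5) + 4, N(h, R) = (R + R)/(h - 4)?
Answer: 16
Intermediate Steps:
N(h, R) = 2*R/(-4 + h) (N(h, R) = (2*R)/(-4 + h) = 2*R/(-4 + h))
u = 14 (u = (2*6/(-4 - 2))*(-5) + 4 = (2*6/(-6))*(-5) + 4 = (2*6*(-⅙))*(-5) + 4 = -2*(-5) + 4 = 10 + 4 = 14)
V(n) = 0
16 + u*V(3) = 16 + 14*0 = 16 + 0 = 16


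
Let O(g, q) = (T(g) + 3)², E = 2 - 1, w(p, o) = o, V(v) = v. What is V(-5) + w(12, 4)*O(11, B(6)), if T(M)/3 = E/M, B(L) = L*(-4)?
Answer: 4579/121 ≈ 37.843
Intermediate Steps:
B(L) = -4*L
E = 1
T(M) = 3/M (T(M) = 3*(1/M) = 3/M)
O(g, q) = (3 + 3/g)² (O(g, q) = (3/g + 3)² = (3 + 3/g)²)
V(-5) + w(12, 4)*O(11, B(6)) = -5 + 4*(9*(1 + 11)²/11²) = -5 + 4*(9*(1/121)*12²) = -5 + 4*(9*(1/121)*144) = -5 + 4*(1296/121) = -5 + 5184/121 = 4579/121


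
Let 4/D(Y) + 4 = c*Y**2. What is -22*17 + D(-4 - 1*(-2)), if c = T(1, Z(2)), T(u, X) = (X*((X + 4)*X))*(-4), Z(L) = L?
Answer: -36279/97 ≈ -374.01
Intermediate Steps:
T(u, X) = -4*X**2*(4 + X) (T(u, X) = (X*((4 + X)*X))*(-4) = (X*(X*(4 + X)))*(-4) = (X**2*(4 + X))*(-4) = -4*X**2*(4 + X))
c = -96 (c = 4*2**2*(-4 - 1*2) = 4*4*(-4 - 2) = 4*4*(-6) = -96)
D(Y) = 4/(-4 - 96*Y**2)
-22*17 + D(-4 - 1*(-2)) = -22*17 - 1/(1 + 24*(-4 - 1*(-2))**2) = -374 - 1/(1 + 24*(-4 + 2)**2) = -374 - 1/(1 + 24*(-2)**2) = -374 - 1/(1 + 24*4) = -374 - 1/(1 + 96) = -374 - 1/97 = -36279/97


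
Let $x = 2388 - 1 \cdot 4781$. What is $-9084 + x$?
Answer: $-11477$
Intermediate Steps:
$x = -2393$ ($x = 2388 - 4781 = -2393$)
$-9084 + x = -9084 - 2393 = -11477$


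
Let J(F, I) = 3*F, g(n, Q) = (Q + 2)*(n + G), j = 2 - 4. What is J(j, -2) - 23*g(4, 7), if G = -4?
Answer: -6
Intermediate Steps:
j = -2
g(n, Q) = (-4 + n)*(2 + Q) (g(n, Q) = (Q + 2)*(n - 4) = (2 + Q)*(-4 + n) = (-4 + n)*(2 + Q))
J(j, -2) - 23*g(4, 7) = 3*(-2) - 23*(-8 - 4*7 + 2*4 + 7*4) = -6 - 23*(-8 - 28 + 8 + 28) = -6 - 23*0 = -6 + 0 = -6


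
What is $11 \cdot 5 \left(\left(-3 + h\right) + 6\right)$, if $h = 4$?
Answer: $385$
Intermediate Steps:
$11 \cdot 5 \left(\left(-3 + h\right) + 6\right) = 11 \cdot 5 \left(\left(-3 + 4\right) + 6\right) = 55 \left(1 + 6\right) = 55 \cdot 7 = 385$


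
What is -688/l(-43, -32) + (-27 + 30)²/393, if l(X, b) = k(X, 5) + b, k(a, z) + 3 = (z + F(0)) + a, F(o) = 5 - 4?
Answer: 11293/1179 ≈ 9.5785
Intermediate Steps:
F(o) = 1
k(a, z) = -2 + a + z (k(a, z) = -3 + ((z + 1) + a) = -3 + ((1 + z) + a) = -3 + (1 + a + z) = -2 + a + z)
l(X, b) = 3 + X + b (l(X, b) = (-2 + X + 5) + b = (3 + X) + b = 3 + X + b)
-688/l(-43, -32) + (-27 + 30)²/393 = -688/(3 - 43 - 32) + (-27 + 30)²/393 = -688/(-72) + 3²*(1/393) = -688*(-1/72) + 9*(1/393) = 86/9 + 3/131 = 11293/1179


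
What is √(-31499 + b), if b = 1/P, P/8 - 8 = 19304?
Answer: I*√11747657380242/19312 ≈ 177.48*I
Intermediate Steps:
P = 154496 (P = 64 + 8*19304 = 64 + 154432 = 154496)
b = 1/154496 ≈ 6.4727e-6
√(-31499 + b) = √(-31499 + 1/154496) = √(-4866469503/154496) = I*√11747657380242/19312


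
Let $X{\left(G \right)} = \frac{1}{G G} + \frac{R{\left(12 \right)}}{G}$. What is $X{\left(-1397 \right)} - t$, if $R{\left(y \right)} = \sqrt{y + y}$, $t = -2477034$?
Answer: $\frac{4834201847707}{1951609} - \frac{2 \sqrt{6}}{1397} \approx 2.477 \cdot 10^{6}$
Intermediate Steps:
$R{\left(y \right)} = \sqrt{2} \sqrt{y}$ ($R{\left(y \right)} = \sqrt{2 y} = \sqrt{2} \sqrt{y}$)
$X{\left(G \right)} = \frac{1}{G^{2}} + \frac{2 \sqrt{6}}{G}$ ($X{\left(G \right)} = \frac{1}{G G} + \frac{\sqrt{2} \sqrt{12}}{G} = \frac{1}{G^{2}} + \frac{\sqrt{2} \cdot 2 \sqrt{3}}{G} = \frac{1}{G^{2}} + \frac{2 \sqrt{6}}{G}$)
$X{\left(-1397 \right)} - t = \frac{1 + 2 \left(-1397\right) \sqrt{6}}{1951609} - -2477034 = \frac{1 - 2794 \sqrt{6}}{1951609} + 2477034 = \left(\frac{1}{1951609} - \frac{2 \sqrt{6}}{1397}\right) + 2477034 = \frac{4834201847707}{1951609} - \frac{2 \sqrt{6}}{1397}$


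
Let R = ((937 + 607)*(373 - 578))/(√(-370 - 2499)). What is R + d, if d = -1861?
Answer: -1861 + 316520*I*√2869/2869 ≈ -1861.0 + 5909.3*I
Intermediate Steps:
R = 316520*I*√2869/2869 (R = (1544*(-205))/(√(-2869)) = -316520*(-I*√2869/2869) = -(-316520)*I*√2869/2869 = 316520*I*√2869/2869 ≈ 5909.3*I)
R + d = 316520*I*√2869/2869 - 1861 = -1861 + 316520*I*√2869/2869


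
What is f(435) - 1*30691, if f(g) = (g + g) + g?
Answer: -29386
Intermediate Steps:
f(g) = 3*g (f(g) = 2*g + g = 3*g)
f(435) - 1*30691 = 3*435 - 1*30691 = 1305 - 30691 = -29386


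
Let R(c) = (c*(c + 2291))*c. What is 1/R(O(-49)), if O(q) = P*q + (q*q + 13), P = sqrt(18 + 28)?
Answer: 4745129983/119984345976897191250 + 234004253*sqrt(46)/119984345976897191250 ≈ 5.2775e-11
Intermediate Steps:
P = sqrt(46) ≈ 6.7823
O(q) = 13 + q**2 + q*sqrt(46) (O(q) = sqrt(46)*q + (q*q + 13) = q*sqrt(46) + (q**2 + 13) = q*sqrt(46) + (13 + q**2) = 13 + q**2 + q*sqrt(46))
R(c) = c**2*(2291 + c) (R(c) = (c*(2291 + c))*c = c**2*(2291 + c))
1/R(O(-49)) = 1/((13 + (-49)**2 - 49*sqrt(46))**2*(2291 + (13 + (-49)**2 - 49*sqrt(46)))) = 1/((13 + 2401 - 49*sqrt(46))**2*(2291 + (13 + 2401 - 49*sqrt(46)))) = 1/((2414 - 49*sqrt(46))**2*(2291 + (2414 - 49*sqrt(46)))) = 1/((2414 - 49*sqrt(46))**2*(4705 - 49*sqrt(46)))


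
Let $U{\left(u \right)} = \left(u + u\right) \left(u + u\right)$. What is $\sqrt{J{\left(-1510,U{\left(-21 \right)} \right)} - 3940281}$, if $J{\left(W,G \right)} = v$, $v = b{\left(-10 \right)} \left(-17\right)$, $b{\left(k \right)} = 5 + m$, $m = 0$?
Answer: $i \sqrt{3940366} \approx 1985.0 i$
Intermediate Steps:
$b{\left(k \right)} = 5$ ($b{\left(k \right)} = 5 + 0 = 5$)
$v = -85$ ($v = 5 \left(-17\right) = -85$)
$U{\left(u \right)} = 4 u^{2}$ ($U{\left(u \right)} = 2 u 2 u = 4 u^{2}$)
$J{\left(W,G \right)} = -85$
$\sqrt{J{\left(-1510,U{\left(-21 \right)} \right)} - 3940281} = \sqrt{-85 - 3940281} = \sqrt{-3940366} = i \sqrt{3940366}$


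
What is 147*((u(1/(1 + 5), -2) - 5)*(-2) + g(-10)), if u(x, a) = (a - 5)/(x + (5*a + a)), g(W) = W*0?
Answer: 92022/71 ≈ 1296.1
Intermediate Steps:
g(W) = 0
u(x, a) = (-5 + a)/(x + 6*a)
147*((u(1/(1 + 5), -2) - 5)*(-2) + g(-10)) = 147*(((-5 - 2)/(1/(1 + 5) + 6*(-2)) - 5)*(-2) + 0) = 147*((-7/(1/6 - 12) - 5)*(-2) + 0) = 147*((-7/(⅙ - 12) - 5)*(-2) + 0) = 147*((-7/(-71/6) - 5)*(-2) + 0) = 147*((-6/71*(-7) - 5)*(-2) + 0) = 147*((42/71 - 5)*(-2) + 0) = 147*(-313/71*(-2) + 0) = 147*(626/71 + 0) = 147*(626/71) = 92022/71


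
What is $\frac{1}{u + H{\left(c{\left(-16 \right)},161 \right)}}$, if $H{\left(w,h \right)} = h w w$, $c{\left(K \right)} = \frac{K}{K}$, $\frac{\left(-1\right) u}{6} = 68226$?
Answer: $- \frac{1}{409195} \approx -2.4438 \cdot 10^{-6}$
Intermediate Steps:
$u = -409356$ ($u = \left(-6\right) 68226 = -409356$)
$c{\left(K \right)} = 1$
$H{\left(w,h \right)} = h w^{2}$
$\frac{1}{u + H{\left(c{\left(-16 \right)},161 \right)}} = \frac{1}{-409356 + 161 \cdot 1^{2}} = \frac{1}{-409356 + 161 \cdot 1} = \frac{1}{-409356 + 161} = \frac{1}{-409195} = - \frac{1}{409195}$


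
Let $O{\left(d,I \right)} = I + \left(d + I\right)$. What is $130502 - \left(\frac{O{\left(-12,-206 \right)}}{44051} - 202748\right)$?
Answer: $\frac{14679996174}{44051} \approx 3.3325 \cdot 10^{5}$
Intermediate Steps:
$O{\left(d,I \right)} = d + 2 I$ ($O{\left(d,I \right)} = I + \left(I + d\right) = d + 2 I$)
$130502 - \left(\frac{O{\left(-12,-206 \right)}}{44051} - 202748\right) = 130502 - \left(\frac{-12 + 2 \left(-206\right)}{44051} - 202748\right) = 130502 - \left(\left(-12 - 412\right) \frac{1}{44051} - 202748\right) = 130502 - \left(\left(-424\right) \frac{1}{44051} - 202748\right) = 130502 - \left(- \frac{424}{44051} - 202748\right) = 130502 - - \frac{8931252572}{44051} = 130502 + \frac{8931252572}{44051} = \frac{14679996174}{44051}$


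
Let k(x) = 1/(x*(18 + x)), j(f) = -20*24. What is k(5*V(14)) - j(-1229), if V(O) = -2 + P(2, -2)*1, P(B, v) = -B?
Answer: 19201/40 ≈ 480.02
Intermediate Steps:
j(f) = -480
V(O) = -4 (V(O) = -2 - 1*2*1 = -2 - 2*1 = -2 - 2 = -4)
k(x) = 1/(x*(18 + x))
k(5*V(14)) - j(-1229) = 1/(((5*(-4)))*(18 + 5*(-4))) - 1*(-480) = 1/((-20)*(18 - 20)) + 480 = -1/20/(-2) + 480 = -1/20*(-½) + 480 = 1/40 + 480 = 19201/40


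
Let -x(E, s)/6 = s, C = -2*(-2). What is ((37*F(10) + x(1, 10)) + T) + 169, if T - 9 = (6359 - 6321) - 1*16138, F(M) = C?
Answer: -15834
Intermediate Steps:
C = 4
F(M) = 4
x(E, s) = -6*s
T = -16091 (T = 9 + ((6359 - 6321) - 1*16138) = 9 + (38 - 16138) = 9 - 16100 = -16091)
((37*F(10) + x(1, 10)) + T) + 169 = ((37*4 - 6*10) - 16091) + 169 = ((148 - 60) - 16091) + 169 = (88 - 16091) + 169 = -16003 + 169 = -15834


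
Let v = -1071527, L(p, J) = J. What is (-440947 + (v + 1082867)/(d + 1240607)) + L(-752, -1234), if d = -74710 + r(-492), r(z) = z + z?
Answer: -515102383913/1164913 ≈ -4.4218e+5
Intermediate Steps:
r(z) = 2*z
d = -75694 (d = -74710 + 2*(-492) = -74710 - 984 = -75694)
(-440947 + (v + 1082867)/(d + 1240607)) + L(-752, -1234) = (-440947 + (-1071527 + 1082867)/(-75694 + 1240607)) - 1234 = (-440947 + 11340/1164913) - 1234 = -513664881271/1164913 - 1234 = -515102383913/1164913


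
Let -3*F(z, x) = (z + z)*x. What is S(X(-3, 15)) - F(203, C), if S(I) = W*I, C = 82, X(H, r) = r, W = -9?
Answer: 32887/3 ≈ 10962.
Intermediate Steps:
F(z, x) = -2*x*z/3 (F(z, x) = -(z + z)*x/3 = -2*z*x/3 = -2*x*z/3)
S(I) = -9*I
S(X(-3, 15)) - F(203, C) = -9*15 - (-2)*82*203/3 = -135 - 1*(-33292/3) = -135 + 33292/3 = 32887/3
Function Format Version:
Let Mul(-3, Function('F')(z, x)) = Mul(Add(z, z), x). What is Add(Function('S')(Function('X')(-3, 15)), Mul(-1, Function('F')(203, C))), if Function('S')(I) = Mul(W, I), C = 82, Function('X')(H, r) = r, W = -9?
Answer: Rational(32887, 3) ≈ 10962.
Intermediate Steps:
Function('F')(z, x) = Mul(Rational(-2, 3), x, z) (Function('F')(z, x) = Mul(Rational(-1, 3), Mul(Add(z, z), x)) = Mul(Rational(-1, 3), Mul(Mul(2, z), x)) = Mul(Rational(-1, 3), Mul(2, x, z)) = Mul(Rational(-2, 3), x, z))
Function('S')(I) = Mul(-9, I)
Add(Function('S')(Function('X')(-3, 15)), Mul(-1, Function('F')(203, C))) = Add(Mul(-9, 15), Mul(-1, Mul(Rational(-2, 3), 82, 203))) = Add(-135, Mul(-1, Rational(-33292, 3))) = Add(-135, Rational(33292, 3)) = Rational(32887, 3)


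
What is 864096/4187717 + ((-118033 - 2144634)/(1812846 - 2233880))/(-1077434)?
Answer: 4404223340195633/21344951023910068 ≈ 0.20634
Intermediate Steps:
864096/4187717 + ((-118033 - 2144634)/(1812846 - 2233880))/(-1077434) = 864096*(1/4187717) - 2262667/(-421034)*(-1/1077434) = 864096/4187717 - 2262667*(-1/421034)*(-1/1077434) = 864096/4187717 + (2262667/421034)*(-1/1077434) = 864096/4187717 - 2262667/453636346756 = 4404223340195633/21344951023910068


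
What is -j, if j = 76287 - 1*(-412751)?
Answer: -489038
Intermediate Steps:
j = 489038 (j = 76287 + 412751 = 489038)
-j = -1*489038 = -489038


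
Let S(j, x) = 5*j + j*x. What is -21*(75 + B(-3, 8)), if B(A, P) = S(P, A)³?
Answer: -87591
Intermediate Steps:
B(A, P) = P³*(5 + A)³ (B(A, P) = (P*(5 + A))³ = P³*(5 + A)³)
-21*(75 + B(-3, 8)) = -21*(75 + 8³*(5 - 3)³) = -21*(75 + 512*2³) = -21*(75 + 512*8) = -21*(75 + 4096) = -21*4171 = -87591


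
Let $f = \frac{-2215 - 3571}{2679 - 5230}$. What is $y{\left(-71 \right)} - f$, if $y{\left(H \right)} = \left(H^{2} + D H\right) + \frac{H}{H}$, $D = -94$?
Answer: $\frac{29881730}{2551} \approx 11714.0$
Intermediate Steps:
$f = \frac{5786}{2551}$ ($f = - \frac{5786}{-2551} = \left(-5786\right) \left(- \frac{1}{2551}\right) = \frac{5786}{2551} \approx 2.2681$)
$y{\left(H \right)} = 1 + H^{2} - 94 H$ ($y{\left(H \right)} = \left(H^{2} - 94 H\right) + \frac{H}{H} = \left(H^{2} - 94 H\right) + 1 = 1 + H^{2} - 94 H$)
$y{\left(-71 \right)} - f = \left(1 + \left(-71\right)^{2} - -6674\right) - \frac{5786}{2551} = \left(1 + 5041 + 6674\right) - \frac{5786}{2551} = 11716 - \frac{5786}{2551} = \frac{29881730}{2551}$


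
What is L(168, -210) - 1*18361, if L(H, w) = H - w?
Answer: -17983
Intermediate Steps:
L(168, -210) - 1*18361 = (168 - 1*(-210)) - 1*18361 = (168 + 210) - 18361 = 378 - 18361 = -17983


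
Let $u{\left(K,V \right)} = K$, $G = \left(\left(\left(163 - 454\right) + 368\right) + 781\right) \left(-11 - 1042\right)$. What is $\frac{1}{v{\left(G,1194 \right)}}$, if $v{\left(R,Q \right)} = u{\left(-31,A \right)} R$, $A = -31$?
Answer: $\frac{1}{28007694} \approx 3.5704 \cdot 10^{-8}$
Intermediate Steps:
$G = -903474$ ($G = \left(\left(-291 + 368\right) + 781\right) \left(-1053\right) = \left(77 + 781\right) \left(-1053\right) = 858 \left(-1053\right) = -903474$)
$v{\left(R,Q \right)} = - 31 R$
$\frac{1}{v{\left(G,1194 \right)}} = \frac{1}{\left(-31\right) \left(-903474\right)} = \frac{1}{28007694}$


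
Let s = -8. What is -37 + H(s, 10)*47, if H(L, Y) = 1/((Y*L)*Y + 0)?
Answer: -29647/800 ≈ -37.059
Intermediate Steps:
H(L, Y) = 1/(L*Y²) (H(L, Y) = 1/((L*Y)*Y + 0) = 1/(L*Y² + 0) = 1/(L*Y²))
-37 + H(s, 10)*47 = -37 + (1/(-8*10²))*47 = -37 - ⅛*1/100*47 = -37 - 1/800*47 = -37 - 47/800 = -29647/800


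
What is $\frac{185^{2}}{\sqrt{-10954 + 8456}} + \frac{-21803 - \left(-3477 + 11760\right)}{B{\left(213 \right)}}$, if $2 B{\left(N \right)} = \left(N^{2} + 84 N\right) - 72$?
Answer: $- \frac{8596}{9027} - \frac{34225 i \sqrt{2498}}{2498} \approx -0.95225 - 684.77 i$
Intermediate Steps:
$B{\left(N \right)} = -36 + \frac{N^{2}}{2} + 42 N$ ($B{\left(N \right)} = \frac{\left(N^{2} + 84 N\right) - 72}{2} = \frac{-72 + N^{2} + 84 N}{2} = -36 + \frac{N^{2}}{2} + 42 N$)
$\frac{185^{2}}{\sqrt{-10954 + 8456}} + \frac{-21803 - \left(-3477 + 11760\right)}{B{\left(213 \right)}} = \frac{185^{2}}{\sqrt{-10954 + 8456}} + \frac{-21803 - \left(-3477 + 11760\right)}{-36 + \frac{213^{2}}{2} + 42 \cdot 213} = \frac{34225}{\sqrt{-2498}} + \frac{-21803 - 8283}{-36 + \frac{1}{2} \cdot 45369 + 8946} = \frac{34225}{i \sqrt{2498}} + \frac{-21803 - 8283}{-36 + \frac{45369}{2} + 8946} = 34225 \left(- \frac{i \sqrt{2498}}{2498}\right) - \frac{30086}{\frac{63189}{2}} = - \frac{34225 i \sqrt{2498}}{2498} - \frac{8596}{9027} = - \frac{8596}{9027} - \frac{34225 i \sqrt{2498}}{2498}$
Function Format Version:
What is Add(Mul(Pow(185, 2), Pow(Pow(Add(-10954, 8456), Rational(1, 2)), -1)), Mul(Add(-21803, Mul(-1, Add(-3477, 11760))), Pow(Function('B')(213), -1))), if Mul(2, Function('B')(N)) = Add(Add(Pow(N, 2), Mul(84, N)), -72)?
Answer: Add(Rational(-8596, 9027), Mul(Rational(-34225, 2498), I, Pow(2498, Rational(1, 2)))) ≈ Add(-0.95225, Mul(-684.77, I))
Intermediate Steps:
Function('B')(N) = Add(-36, Mul(Rational(1, 2), Pow(N, 2)), Mul(42, N)) (Function('B')(N) = Mul(Rational(1, 2), Add(Add(Pow(N, 2), Mul(84, N)), -72)) = Mul(Rational(1, 2), Add(-72, Pow(N, 2), Mul(84, N))) = Add(-36, Mul(Rational(1, 2), Pow(N, 2)), Mul(42, N)))
Add(Mul(Pow(185, 2), Pow(Pow(Add(-10954, 8456), Rational(1, 2)), -1)), Mul(Add(-21803, Mul(-1, Add(-3477, 11760))), Pow(Function('B')(213), -1))) = Add(Mul(Pow(185, 2), Pow(Pow(Add(-10954, 8456), Rational(1, 2)), -1)), Mul(Add(-21803, Mul(-1, Add(-3477, 11760))), Pow(Add(-36, Mul(Rational(1, 2), Pow(213, 2)), Mul(42, 213)), -1))) = Add(Mul(34225, Pow(Pow(-2498, Rational(1, 2)), -1)), Mul(Add(-21803, Mul(-1, 8283)), Pow(Add(-36, Mul(Rational(1, 2), 45369), 8946), -1))) = Add(Mul(34225, Pow(Mul(I, Pow(2498, Rational(1, 2))), -1)), Mul(Add(-21803, -8283), Pow(Add(-36, Rational(45369, 2), 8946), -1))) = Add(Mul(34225, Mul(Rational(-1, 2498), I, Pow(2498, Rational(1, 2)))), Mul(-30086, Pow(Rational(63189, 2), -1))) = Add(Mul(Rational(-34225, 2498), I, Pow(2498, Rational(1, 2))), Mul(-30086, Rational(2, 63189))) = Add(Mul(Rational(-34225, 2498), I, Pow(2498, Rational(1, 2))), Rational(-8596, 9027)) = Add(Rational(-8596, 9027), Mul(Rational(-34225, 2498), I, Pow(2498, Rational(1, 2))))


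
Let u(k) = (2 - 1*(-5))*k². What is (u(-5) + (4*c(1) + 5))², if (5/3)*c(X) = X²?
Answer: 831744/25 ≈ 33270.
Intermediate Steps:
c(X) = 3*X²/5
u(k) = 7*k² (u(k) = (2 + 5)*k² = 7*k²)
(u(-5) + (4*c(1) + 5))² = (7*(-5)² + (4*((⅗)*1²) + 5))² = (7*25 + (4*((⅗)*1) + 5))² = (175 + (4*(⅗) + 5))² = (175 + (12/5 + 5))² = (175 + 37/5)² = (912/5)² = 831744/25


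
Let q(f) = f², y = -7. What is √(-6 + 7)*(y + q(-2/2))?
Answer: -6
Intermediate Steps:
√(-6 + 7)*(y + q(-2/2)) = √(-6 + 7)*(-7 + (-2/2)²) = √1*(-7 + (-2*½)²) = 1*(-7 + (-1)²) = 1*(-7 + 1) = 1*(-6) = -6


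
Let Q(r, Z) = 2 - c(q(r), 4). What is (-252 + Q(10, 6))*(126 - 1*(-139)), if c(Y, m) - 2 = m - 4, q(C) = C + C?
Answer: -66780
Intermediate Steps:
q(C) = 2*C
c(Y, m) = -2 + m (c(Y, m) = 2 + (m - 4) = 2 + (-4 + m) = -2 + m)
Q(r, Z) = 0 (Q(r, Z) = 2 - (-2 + 4) = 2 - 1*2 = 2 - 2 = 0)
(-252 + Q(10, 6))*(126 - 1*(-139)) = (-252 + 0)*(126 - 1*(-139)) = -252*(126 + 139) = -252*265 = -66780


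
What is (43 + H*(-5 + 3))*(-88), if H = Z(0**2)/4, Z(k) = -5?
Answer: -4004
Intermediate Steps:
H = -5/4 ≈ -1.2500
(43 + H*(-5 + 3))*(-88) = (43 - 5*(-5 + 3)/4)*(-88) = (43 - 5/4*(-2))*(-88) = (43 + 5/2)*(-88) = (91/2)*(-88) = -4004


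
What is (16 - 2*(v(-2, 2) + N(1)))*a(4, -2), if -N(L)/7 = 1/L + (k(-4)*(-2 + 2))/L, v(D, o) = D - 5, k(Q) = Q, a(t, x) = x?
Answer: -88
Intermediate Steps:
v(D, o) = -5 + D
N(L) = -7/L (N(L) = -7*(1/L + (-4*(-2 + 2))/L) = -7*(1/L + (-4*0)/L) = -7*(1/L + 0/L) = -7*(1/L + 0) = -7/L)
(16 - 2*(v(-2, 2) + N(1)))*a(4, -2) = (16 - 2*((-5 - 2) - 7/1))*(-2) = (16 - 2*(-7 - 7*1))*(-2) = (16 - 2*(-7 - 7))*(-2) = (16 - 2*(-14))*(-2) = (16 + 28)*(-2) = 44*(-2) = -88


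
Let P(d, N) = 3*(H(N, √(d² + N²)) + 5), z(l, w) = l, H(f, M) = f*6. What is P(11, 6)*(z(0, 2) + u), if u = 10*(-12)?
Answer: -14760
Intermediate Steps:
H(f, M) = 6*f
P(d, N) = 15 + 18*N (P(d, N) = 3*(6*N + 5) = 3*(5 + 6*N) = 15 + 18*N)
u = -120
P(11, 6)*(z(0, 2) + u) = (15 + 18*6)*(0 - 120) = (15 + 108)*(-120) = 123*(-120) = -14760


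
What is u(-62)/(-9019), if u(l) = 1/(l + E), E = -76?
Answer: 1/1244622 ≈ 8.0346e-7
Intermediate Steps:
u(l) = 1/(-76 + l) (u(l) = 1/(l - 76) = 1/(-76 + l))
u(-62)/(-9019) = 1/(-76 - 62*(-9019)) = -1/9019/(-138) = -1/138*(-1/9019) = 1/1244622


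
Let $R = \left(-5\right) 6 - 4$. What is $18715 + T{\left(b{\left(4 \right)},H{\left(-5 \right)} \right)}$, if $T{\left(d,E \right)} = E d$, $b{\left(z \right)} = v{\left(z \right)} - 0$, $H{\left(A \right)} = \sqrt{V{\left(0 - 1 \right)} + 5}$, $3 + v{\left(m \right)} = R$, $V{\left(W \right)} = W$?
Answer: $18641$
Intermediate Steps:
$R = -34$ ($R = -30 - 4 = -34$)
$v{\left(m \right)} = -37$ ($v{\left(m \right)} = -3 - 34 = -37$)
$H{\left(A \right)} = 2$ ($H{\left(A \right)} = \sqrt{\left(0 - 1\right) + 5} = \sqrt{-1 + 5} = \sqrt{4} = 2$)
$b{\left(z \right)} = -37$ ($b{\left(z \right)} = -37 - 0 = -37 + 0 = -37$)
$18715 + T{\left(b{\left(4 \right)},H{\left(-5 \right)} \right)} = 18715 + 2 \left(-37\right) = 18715 - 74 = 18641$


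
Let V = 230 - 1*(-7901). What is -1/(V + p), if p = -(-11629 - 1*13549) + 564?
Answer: -1/33873 ≈ -2.9522e-5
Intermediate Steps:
V = 8131 (V = 230 + 7901 = 8131)
p = 25742 (p = -(-11629 - 13549) + 564 = -1*(-25178) + 564 = 25178 + 564 = 25742)
-1/(V + p) = -1/(8131 + 25742) = -1/33873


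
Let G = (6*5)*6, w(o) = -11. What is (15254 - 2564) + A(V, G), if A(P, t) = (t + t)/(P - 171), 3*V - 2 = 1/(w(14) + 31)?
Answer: 129657510/10219 ≈ 12688.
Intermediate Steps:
G = 180 (G = 30*6 = 180)
V = 41/60 (V = ⅔ + 1/(3*(-11 + 31)) = ⅔ + (⅓)/20 = ⅔ + (⅓)*(1/20) = ⅔ + 1/60 = 41/60 ≈ 0.68333)
A(P, t) = 2*t/(-171 + P) (A(P, t) = (2*t)/(-171 + P) = 2*t/(-171 + P))
(15254 - 2564) + A(V, G) = (15254 - 2564) + 2*180/(-171 + 41/60) = 12690 + 2*180/(-10219/60) = 12690 + 2*180*(-60/10219) = 12690 - 21600/10219 = 129657510/10219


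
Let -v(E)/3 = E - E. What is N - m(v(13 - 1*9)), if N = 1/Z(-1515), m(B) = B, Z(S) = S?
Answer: -1/1515 ≈ -0.00066007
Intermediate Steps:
v(E) = 0 (v(E) = -3*(E - E) = -3*0 = 0)
N = -1/1515 (N = 1/(-1515) = -1/1515 ≈ -0.00066007)
N - m(v(13 - 1*9)) = -1/1515 - 1*0 = -1/1515 + 0 = -1/1515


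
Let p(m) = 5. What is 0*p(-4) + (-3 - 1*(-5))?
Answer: 2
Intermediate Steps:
0*p(-4) + (-3 - 1*(-5)) = 0*5 + (-3 - 1*(-5)) = 0 + (-3 + 5) = 0 + 2 = 2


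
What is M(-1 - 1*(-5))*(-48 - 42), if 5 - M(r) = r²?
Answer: 990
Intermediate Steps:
M(r) = 5 - r²
M(-1 - 1*(-5))*(-48 - 42) = (5 - (-1 - 1*(-5))²)*(-48 - 42) = (5 - (-1 + 5)²)*(-90) = (5 - 1*4²)*(-90) = (5 - 1*16)*(-90) = (5 - 16)*(-90) = -11*(-90) = 990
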